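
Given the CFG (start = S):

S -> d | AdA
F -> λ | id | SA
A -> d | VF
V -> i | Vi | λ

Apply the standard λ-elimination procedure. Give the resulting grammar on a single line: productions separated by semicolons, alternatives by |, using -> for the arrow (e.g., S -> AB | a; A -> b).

Nullable set: {A, F, V}.
S -> AdA: A, A nullable, giving Ad | AdA | d | dA.
A -> VF: V, F nullable, giving F | V | VF.
Drop F -> λ.
F -> SA: A nullable, giving S | SA.
Drop V -> λ.
V -> Vi: V nullable, giving Vi | i.
Unchanged (no nullable symbols): S -> d; A -> d; F -> id; V -> i.

S -> d | Ad | dA | AdA; A -> F | V | d | VF; F -> S | SA | id; V -> i | Vi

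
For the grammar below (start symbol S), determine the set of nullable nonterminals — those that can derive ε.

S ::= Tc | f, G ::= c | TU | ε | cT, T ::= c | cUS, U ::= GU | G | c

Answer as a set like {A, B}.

Directly nullable (have an ε-rule): {G}.
U is nullable via U -> G (every symbol on the right is already known nullable).
Not nullable: S, T — each has a terminal in every rule's right-hand side or depends on a non-nullable symbol.

{G, U}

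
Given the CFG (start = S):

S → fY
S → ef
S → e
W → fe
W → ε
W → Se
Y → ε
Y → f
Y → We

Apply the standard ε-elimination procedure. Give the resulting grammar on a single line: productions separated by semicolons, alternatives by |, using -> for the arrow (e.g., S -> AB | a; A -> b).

S -> e | f | ef | fY; W -> Se | fe; Y -> e | f | We

Nullable set: {W, Y}.
S -> fY: Y nullable, giving f | fY.
Drop W -> ε.
Drop Y -> ε.
Y -> We: W nullable, giving We | e.
Unchanged (no nullable symbols): S -> e; S -> ef; W -> Se; W -> fe; Y -> f.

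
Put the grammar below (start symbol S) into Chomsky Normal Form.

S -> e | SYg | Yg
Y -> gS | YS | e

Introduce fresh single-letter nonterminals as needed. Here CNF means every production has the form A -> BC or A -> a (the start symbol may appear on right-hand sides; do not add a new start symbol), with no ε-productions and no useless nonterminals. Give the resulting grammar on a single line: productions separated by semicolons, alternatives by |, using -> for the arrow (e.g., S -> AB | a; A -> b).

S -> e | SB | YA; A -> g; B -> YA; Y -> e | AS | YS

No ε-productions.
No unit productions to eliminate.
TERM: introduce A -> g and substitute in every rule of length ≥2.
BIN: S -> SYA becomes S -> SB, B -> YA.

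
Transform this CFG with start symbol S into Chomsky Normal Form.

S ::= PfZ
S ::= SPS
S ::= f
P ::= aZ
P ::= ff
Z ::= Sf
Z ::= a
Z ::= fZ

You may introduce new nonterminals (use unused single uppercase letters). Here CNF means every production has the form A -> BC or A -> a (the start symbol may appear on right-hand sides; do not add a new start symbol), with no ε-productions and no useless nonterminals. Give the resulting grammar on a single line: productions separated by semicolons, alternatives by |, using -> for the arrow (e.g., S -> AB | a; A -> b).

S -> f | PC | SD; A -> a; B -> f; C -> BZ; D -> PS; P -> AZ | BB; Z -> a | BZ | SB

No ε-productions.
No unit productions to eliminate.
TERM: introduce A -> a, B -> f and substitute in every rule of length ≥2.
BIN: S -> PBZ becomes S -> PC, C -> BZ; S -> SPS becomes S -> SD, D -> PS.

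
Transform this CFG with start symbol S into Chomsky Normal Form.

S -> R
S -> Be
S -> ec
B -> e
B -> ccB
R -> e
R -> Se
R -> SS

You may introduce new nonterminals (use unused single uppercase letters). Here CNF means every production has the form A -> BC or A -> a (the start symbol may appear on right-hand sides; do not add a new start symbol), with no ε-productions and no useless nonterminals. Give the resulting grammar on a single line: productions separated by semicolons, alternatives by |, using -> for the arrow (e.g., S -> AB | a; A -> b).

No ε-productions.
After unit-elimination: S -> e | Be | SS | Se | ec; B -> e | ccB; R -> e | SS | Se.
TERM: introduce A -> c, C -> e and substitute in every rule of length ≥2.
BIN: B -> AAB becomes B -> AD, D -> AB.
Drop unreachable/unproductive: R.

S -> e | BC | CA | SC | SS; A -> c; B -> e | AD; C -> e; D -> AB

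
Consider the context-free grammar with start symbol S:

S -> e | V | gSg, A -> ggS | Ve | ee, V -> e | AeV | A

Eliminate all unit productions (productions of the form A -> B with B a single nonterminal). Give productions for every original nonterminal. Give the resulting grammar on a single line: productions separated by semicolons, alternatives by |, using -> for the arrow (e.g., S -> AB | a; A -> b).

Unit productions: S->V, V->A.
Unit pairs (A ⇒* B via units): (S,A), (S,V), (V,A).
S: inherits non-unit rules of {A, S, V} → AeV | Ve | e | ee | gSg | ggS.
A: inherits non-unit rules of {A} → Ve | ee | ggS.
V: inherits non-unit rules of {A, V} → AeV | Ve | e | ee | ggS.

S -> e | Ve | ee | AeV | gSg | ggS; A -> Ve | ee | ggS; V -> e | Ve | ee | AeV | ggS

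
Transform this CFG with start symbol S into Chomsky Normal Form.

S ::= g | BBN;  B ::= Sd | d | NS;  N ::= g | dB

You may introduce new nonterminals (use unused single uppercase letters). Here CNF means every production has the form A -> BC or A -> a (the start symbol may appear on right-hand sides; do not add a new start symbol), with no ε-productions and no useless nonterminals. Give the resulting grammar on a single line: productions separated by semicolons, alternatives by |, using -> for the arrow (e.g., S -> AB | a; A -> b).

No ε-productions.
No unit productions to eliminate.
TERM: introduce A -> d and substitute in every rule of length ≥2.
BIN: S -> BBN becomes S -> BC, C -> BN.

S -> g | BC; A -> d; B -> d | NS | SA; C -> BN; N -> g | AB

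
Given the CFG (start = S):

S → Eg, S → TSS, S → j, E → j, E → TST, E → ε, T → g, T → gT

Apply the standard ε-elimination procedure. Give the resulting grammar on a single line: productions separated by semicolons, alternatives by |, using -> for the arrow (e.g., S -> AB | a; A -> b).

S -> g | j | Eg | TSS; E -> j | TST; T -> g | gT

Nullable set: {E}.
S -> Eg: E nullable, giving Eg | g.
Drop E -> ε.
Unchanged (no nullable symbols): S -> TSS; S -> j; E -> TST; E -> j; T -> g; T -> gT.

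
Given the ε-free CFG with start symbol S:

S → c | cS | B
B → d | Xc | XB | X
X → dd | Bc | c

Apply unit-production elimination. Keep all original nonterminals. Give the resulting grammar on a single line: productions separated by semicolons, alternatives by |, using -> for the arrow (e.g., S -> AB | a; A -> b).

S -> c | d | Bc | XB | Xc | cS | dd; B -> c | d | Bc | XB | Xc | dd; X -> c | Bc | dd

Unit productions: B->X, S->B.
Unit pairs (A ⇒* B via units): (B,X), (S,B), (S,X).
S: inherits non-unit rules of {B, S, X} → Bc | XB | Xc | c | cS | d | dd.
B: inherits non-unit rules of {B, X} → Bc | XB | Xc | c | d | dd.
X: inherits non-unit rules of {X} → Bc | c | dd.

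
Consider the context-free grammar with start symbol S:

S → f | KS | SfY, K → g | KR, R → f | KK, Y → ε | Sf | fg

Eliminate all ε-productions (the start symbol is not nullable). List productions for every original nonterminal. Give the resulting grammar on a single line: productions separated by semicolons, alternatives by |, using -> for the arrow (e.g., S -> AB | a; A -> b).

Nullable set: {Y}.
S -> SfY: Y nullable, giving Sf | SfY.
Drop Y -> ε.
Unchanged (no nullable symbols): S -> KS; S -> f; K -> KR; K -> g; R -> KK; R -> f; Y -> Sf; Y -> fg.

S -> f | KS | Sf | SfY; K -> g | KR; R -> f | KK; Y -> Sf | fg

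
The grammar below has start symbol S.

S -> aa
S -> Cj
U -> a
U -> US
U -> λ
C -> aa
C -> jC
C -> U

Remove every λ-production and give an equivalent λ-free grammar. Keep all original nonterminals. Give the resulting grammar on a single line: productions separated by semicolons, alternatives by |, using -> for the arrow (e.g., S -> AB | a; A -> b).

Nullable set: {C, U}.
S -> Cj: C nullable, giving Cj | j.
C -> U: U nullable, giving U.
C -> jC: C nullable, giving j | jC.
Drop U -> λ.
U -> US: U nullable, giving S | US.
Unchanged (no nullable symbols): S -> aa; C -> aa; U -> a.

S -> j | Cj | aa; C -> U | j | aa | jC; U -> S | a | US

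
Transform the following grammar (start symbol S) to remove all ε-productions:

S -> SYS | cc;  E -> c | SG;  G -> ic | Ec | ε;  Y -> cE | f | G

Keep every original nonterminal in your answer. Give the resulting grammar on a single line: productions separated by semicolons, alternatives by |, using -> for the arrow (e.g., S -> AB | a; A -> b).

Nullable set: {G, Y}.
S -> SYS: Y nullable, giving SS | SYS.
E -> SG: G nullable, giving S | SG.
Drop G -> ε.
Y -> G: G nullable, giving G.
Unchanged (no nullable symbols): S -> cc; E -> c; G -> Ec; G -> ic; Y -> cE; Y -> f.

S -> SS | cc | SYS; E -> S | c | SG; G -> Ec | ic; Y -> G | f | cE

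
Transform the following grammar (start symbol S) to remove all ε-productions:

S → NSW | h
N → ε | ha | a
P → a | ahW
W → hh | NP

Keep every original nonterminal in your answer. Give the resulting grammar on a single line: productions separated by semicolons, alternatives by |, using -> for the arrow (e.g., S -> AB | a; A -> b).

S -> h | SW | NSW; N -> a | ha; P -> a | ahW; W -> P | NP | hh

Nullable set: {N}.
S -> NSW: N nullable, giving NSW | SW.
Drop N -> ε.
W -> NP: N nullable, giving NP | P.
Unchanged (no nullable symbols): S -> h; N -> a; N -> ha; P -> a; P -> ahW; W -> hh.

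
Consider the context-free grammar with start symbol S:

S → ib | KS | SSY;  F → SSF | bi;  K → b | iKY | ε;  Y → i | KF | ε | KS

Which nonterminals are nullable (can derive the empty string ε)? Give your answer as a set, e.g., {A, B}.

Directly nullable (have an ε-rule): {K, Y}.
Not nullable: F, S — each has a terminal in every rule's right-hand side or depends on a non-nullable symbol.

{K, Y}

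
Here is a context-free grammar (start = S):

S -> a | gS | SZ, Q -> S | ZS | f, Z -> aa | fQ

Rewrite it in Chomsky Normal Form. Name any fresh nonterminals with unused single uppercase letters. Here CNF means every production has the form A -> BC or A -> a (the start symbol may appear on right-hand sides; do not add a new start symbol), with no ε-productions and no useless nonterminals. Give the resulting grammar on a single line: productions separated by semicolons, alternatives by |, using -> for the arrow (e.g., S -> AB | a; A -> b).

No ε-productions.
After unit-elimination: S -> a | SZ | gS; Q -> a | f | SZ | ZS | gS; Z -> aa | fQ.
TERM: introduce B -> a, C -> f, A -> g and substitute in every rule of length ≥2.

S -> a | AS | SZ; A -> g; B -> a; C -> f; Q -> a | f | AS | SZ | ZS; Z -> BB | CQ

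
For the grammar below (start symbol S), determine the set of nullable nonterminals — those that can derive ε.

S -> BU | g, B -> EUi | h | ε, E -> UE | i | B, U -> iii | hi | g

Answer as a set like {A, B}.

{B, E}

Directly nullable (have an ε-rule): {B}.
E is nullable via E -> B (every symbol on the right is already known nullable).
Not nullable: S, U — each has a terminal in every rule's right-hand side or depends on a non-nullable symbol.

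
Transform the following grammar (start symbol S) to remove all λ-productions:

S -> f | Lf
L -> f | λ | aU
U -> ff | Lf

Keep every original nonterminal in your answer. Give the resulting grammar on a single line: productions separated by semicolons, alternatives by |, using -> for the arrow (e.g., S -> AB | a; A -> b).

S -> f | Lf; L -> f | aU; U -> f | Lf | ff

Nullable set: {L}.
S -> Lf: L nullable, giving Lf | f.
Drop L -> λ.
U -> Lf: L nullable, giving Lf | f.
Unchanged (no nullable symbols): S -> f; L -> aU; L -> f; U -> ff.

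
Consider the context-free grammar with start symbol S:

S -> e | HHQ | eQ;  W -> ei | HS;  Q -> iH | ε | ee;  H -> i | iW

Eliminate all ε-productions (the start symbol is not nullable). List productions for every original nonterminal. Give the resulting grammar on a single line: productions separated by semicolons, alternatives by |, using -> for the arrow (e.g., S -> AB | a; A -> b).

S -> e | HH | eQ | HHQ; H -> i | iW; Q -> ee | iH; W -> HS | ei

Nullable set: {Q}.
S -> HHQ: Q nullable, giving HH | HHQ.
S -> eQ: Q nullable, giving e | eQ.
Drop Q -> ε.
Unchanged (no nullable symbols): S -> e; H -> i; H -> iW; Q -> ee; Q -> iH; W -> HS; W -> ei.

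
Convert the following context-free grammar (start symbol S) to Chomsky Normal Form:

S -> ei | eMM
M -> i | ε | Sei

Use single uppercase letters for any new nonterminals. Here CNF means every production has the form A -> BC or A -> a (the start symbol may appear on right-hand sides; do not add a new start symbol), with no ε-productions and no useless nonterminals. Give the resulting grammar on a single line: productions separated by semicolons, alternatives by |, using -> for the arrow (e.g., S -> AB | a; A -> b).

Nullable: {M}; after ε-elimination: S -> e | eM | ei | eMM; M -> i | Sei.
No unit productions to eliminate.
TERM: introduce A -> e, B -> i and substitute in every rule of length ≥2.
BIN: M -> SAB becomes M -> SC, C -> AB; S -> AMM becomes S -> AD, D -> MM.

S -> e | AB | AD | AM; A -> e; B -> i; C -> AB; D -> MM; M -> i | SC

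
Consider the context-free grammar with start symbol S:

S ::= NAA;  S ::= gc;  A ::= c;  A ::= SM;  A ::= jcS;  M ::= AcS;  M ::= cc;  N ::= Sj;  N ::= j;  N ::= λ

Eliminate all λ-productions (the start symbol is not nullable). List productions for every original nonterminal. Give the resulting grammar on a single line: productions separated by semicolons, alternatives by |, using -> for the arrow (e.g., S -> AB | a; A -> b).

Nullable set: {N}.
S -> NAA: N nullable, giving AA | NAA.
Drop N -> λ.
Unchanged (no nullable symbols): S -> gc; A -> SM; A -> c; A -> jcS; M -> AcS; M -> cc; N -> Sj; N -> j.

S -> AA | gc | NAA; A -> c | SM | jcS; M -> cc | AcS; N -> j | Sj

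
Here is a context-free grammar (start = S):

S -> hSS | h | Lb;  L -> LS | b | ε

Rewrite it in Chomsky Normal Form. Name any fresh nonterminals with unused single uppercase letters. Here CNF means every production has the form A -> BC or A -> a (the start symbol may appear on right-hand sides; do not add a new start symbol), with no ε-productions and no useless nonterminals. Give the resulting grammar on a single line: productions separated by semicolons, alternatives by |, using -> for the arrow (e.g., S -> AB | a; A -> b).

S -> b | h | BD | LA; A -> b; B -> h; C -> SS; D -> SS; L -> b | h | BC | LA | LS

Nullable: {L}; after ε-elimination: S -> b | h | Lb | hSS; L -> S | b | LS.
After unit-elimination: S -> b | h | Lb | hSS; L -> b | h | LS | Lb | hSS.
TERM: introduce A -> b, B -> h and substitute in every rule of length ≥2.
BIN: L -> BSS becomes L -> BC, C -> SS; S -> BSS becomes S -> BD, D -> SS.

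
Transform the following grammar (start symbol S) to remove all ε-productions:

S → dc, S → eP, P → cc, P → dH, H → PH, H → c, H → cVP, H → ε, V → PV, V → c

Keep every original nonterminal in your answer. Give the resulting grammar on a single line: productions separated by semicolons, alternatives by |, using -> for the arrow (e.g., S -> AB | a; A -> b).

Nullable set: {H}.
Drop H -> ε.
H -> PH: H nullable, giving P | PH.
P -> dH: H nullable, giving d | dH.
Unchanged (no nullable symbols): S -> dc; S -> eP; H -> c; H -> cVP; P -> cc; V -> PV; V -> c.

S -> dc | eP; H -> P | c | PH | cVP; P -> d | cc | dH; V -> c | PV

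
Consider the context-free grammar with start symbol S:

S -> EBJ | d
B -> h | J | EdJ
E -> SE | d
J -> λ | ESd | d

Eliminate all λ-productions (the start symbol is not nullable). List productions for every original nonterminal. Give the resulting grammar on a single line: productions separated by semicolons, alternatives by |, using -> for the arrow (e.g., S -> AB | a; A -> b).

Nullable set: {B, J}.
S -> EBJ: B, J nullable, giving E | EB | EBJ | EJ.
B -> EdJ: J nullable, giving Ed | EdJ.
B -> J: J nullable, giving J.
Drop J -> λ.
Unchanged (no nullable symbols): S -> d; B -> h; E -> SE; E -> d; J -> ESd; J -> d.

S -> E | d | EB | EJ | EBJ; B -> J | h | Ed | EdJ; E -> d | SE; J -> d | ESd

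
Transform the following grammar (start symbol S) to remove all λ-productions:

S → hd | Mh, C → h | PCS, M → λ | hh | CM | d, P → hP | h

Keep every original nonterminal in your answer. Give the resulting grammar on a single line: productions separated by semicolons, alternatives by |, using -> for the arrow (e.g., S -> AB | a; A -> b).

Nullable set: {M}.
S -> Mh: M nullable, giving Mh | h.
Drop M -> λ.
M -> CM: M nullable, giving C | CM.
Unchanged (no nullable symbols): S -> hd; C -> PCS; C -> h; M -> d; M -> hh; P -> h; P -> hP.

S -> h | Mh | hd; C -> h | PCS; M -> C | d | CM | hh; P -> h | hP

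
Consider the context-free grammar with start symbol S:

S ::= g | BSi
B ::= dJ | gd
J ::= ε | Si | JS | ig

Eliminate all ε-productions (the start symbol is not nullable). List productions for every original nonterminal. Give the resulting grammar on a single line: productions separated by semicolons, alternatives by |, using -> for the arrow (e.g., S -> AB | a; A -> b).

Nullable set: {J}.
B -> dJ: J nullable, giving d | dJ.
Drop J -> ε.
J -> JS: J nullable, giving JS | S.
Unchanged (no nullable symbols): S -> BSi; S -> g; B -> gd; J -> Si; J -> ig.

S -> g | BSi; B -> d | dJ | gd; J -> S | JS | Si | ig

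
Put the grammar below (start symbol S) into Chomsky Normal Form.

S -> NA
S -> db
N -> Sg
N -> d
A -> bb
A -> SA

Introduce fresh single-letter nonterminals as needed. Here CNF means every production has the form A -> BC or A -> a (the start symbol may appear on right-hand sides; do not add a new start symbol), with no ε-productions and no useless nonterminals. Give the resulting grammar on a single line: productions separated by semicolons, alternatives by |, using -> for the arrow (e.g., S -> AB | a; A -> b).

No ε-productions.
No unit productions to eliminate.
TERM: introduce B -> b, D -> d, C -> g and substitute in every rule of length ≥2.

S -> DB | NA; A -> BB | SA; B -> b; C -> g; D -> d; N -> d | SC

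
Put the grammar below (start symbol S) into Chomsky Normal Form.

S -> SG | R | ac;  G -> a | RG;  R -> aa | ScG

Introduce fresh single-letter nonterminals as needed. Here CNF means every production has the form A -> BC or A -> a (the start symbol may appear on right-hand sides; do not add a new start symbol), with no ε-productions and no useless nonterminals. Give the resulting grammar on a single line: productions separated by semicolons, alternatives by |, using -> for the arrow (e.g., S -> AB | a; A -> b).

S -> BA | BB | SD | SG; A -> c; B -> a; C -> AG; D -> AG; G -> a | RG; R -> BB | SC

No ε-productions.
After unit-elimination: S -> SG | aa | ac | ScG; G -> a | RG; R -> aa | ScG.
TERM: introduce B -> a, A -> c and substitute in every rule of length ≥2.
BIN: R -> SAG becomes R -> SC, C -> AG; S -> SAG becomes S -> SD, D -> AG.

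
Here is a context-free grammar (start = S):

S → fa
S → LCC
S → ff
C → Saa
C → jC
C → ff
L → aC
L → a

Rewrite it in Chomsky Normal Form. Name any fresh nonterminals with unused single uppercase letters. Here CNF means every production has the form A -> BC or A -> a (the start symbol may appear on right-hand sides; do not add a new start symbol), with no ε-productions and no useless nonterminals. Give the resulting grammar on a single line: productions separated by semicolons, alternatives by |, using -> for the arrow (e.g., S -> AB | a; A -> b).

S -> BA | BB | LF; A -> a; B -> f; C -> BB | DC | SE; D -> j; E -> AA; F -> CC; L -> a | AC

No ε-productions.
No unit productions to eliminate.
TERM: introduce A -> a, B -> f, D -> j and substitute in every rule of length ≥2.
BIN: C -> SAA becomes C -> SE, E -> AA; S -> LCC becomes S -> LF, F -> CC.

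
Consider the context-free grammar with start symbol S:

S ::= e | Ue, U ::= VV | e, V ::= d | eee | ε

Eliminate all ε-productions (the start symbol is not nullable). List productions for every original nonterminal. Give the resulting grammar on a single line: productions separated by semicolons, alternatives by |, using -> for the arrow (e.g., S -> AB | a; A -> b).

Nullable set: {U, V}.
S -> Ue: U nullable, giving Ue | e.
U -> VV: V, V nullable, giving V | VV.
Drop V -> ε.
Unchanged (no nullable symbols): S -> e; U -> e; V -> d; V -> eee.

S -> e | Ue; U -> V | e | VV; V -> d | eee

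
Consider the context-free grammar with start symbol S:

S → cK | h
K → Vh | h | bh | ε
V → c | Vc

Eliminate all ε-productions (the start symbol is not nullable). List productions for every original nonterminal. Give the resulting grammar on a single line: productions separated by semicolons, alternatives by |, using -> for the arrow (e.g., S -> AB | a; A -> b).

Nullable set: {K}.
S -> cK: K nullable, giving c | cK.
Drop K -> ε.
Unchanged (no nullable symbols): S -> h; K -> Vh; K -> bh; K -> h; V -> Vc; V -> c.

S -> c | h | cK; K -> h | Vh | bh; V -> c | Vc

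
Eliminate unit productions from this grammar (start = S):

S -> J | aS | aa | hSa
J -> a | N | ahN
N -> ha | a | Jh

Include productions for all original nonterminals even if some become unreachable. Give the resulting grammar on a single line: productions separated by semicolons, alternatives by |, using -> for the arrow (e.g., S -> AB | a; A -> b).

S -> a | Jh | aS | aa | ha | ahN | hSa; J -> a | Jh | ha | ahN; N -> a | Jh | ha

Unit productions: J->N, S->J.
Unit pairs (A ⇒* B via units): (J,N), (S,J), (S,N).
S: inherits non-unit rules of {J, N, S} → Jh | a | aS | aa | ahN | hSa | ha.
J: inherits non-unit rules of {J, N} → Jh | a | ahN | ha.
N: inherits non-unit rules of {N} → Jh | a | ha.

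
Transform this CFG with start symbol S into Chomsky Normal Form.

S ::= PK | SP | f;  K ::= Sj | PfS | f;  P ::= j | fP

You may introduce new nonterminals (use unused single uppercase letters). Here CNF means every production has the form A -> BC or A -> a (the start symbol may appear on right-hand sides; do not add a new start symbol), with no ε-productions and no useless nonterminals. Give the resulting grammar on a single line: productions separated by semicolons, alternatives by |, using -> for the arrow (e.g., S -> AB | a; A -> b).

S -> f | PK | SP; A -> f; B -> j; C -> AS; K -> f | PC | SB; P -> j | AP

No ε-productions.
No unit productions to eliminate.
TERM: introduce A -> f, B -> j and substitute in every rule of length ≥2.
BIN: K -> PAS becomes K -> PC, C -> AS.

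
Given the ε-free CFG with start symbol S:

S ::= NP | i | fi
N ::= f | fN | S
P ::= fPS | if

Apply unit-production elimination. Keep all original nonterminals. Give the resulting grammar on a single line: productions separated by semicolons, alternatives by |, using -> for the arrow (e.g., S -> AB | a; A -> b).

Unit productions: N->S.
Unit pairs (A ⇒* B via units): (N,S).
S: inherits non-unit rules of {S} → NP | fi | i.
N: inherits non-unit rules of {N, S} → NP | f | fN | fi | i.
P: inherits non-unit rules of {P} → fPS | if.

S -> i | NP | fi; N -> f | i | NP | fN | fi; P -> if | fPS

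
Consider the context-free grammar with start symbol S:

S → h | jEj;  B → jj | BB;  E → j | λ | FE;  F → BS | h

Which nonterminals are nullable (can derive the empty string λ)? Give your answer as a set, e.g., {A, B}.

{E}

Directly nullable (have an ε-rule): {E}.
Not nullable: B, F, S — each has a terminal in every rule's right-hand side or depends on a non-nullable symbol.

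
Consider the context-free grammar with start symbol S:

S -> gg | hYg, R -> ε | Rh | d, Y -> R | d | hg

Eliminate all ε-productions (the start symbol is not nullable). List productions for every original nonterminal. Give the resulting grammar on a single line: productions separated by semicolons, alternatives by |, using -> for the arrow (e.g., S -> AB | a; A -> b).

S -> gg | hg | hYg; R -> d | h | Rh; Y -> R | d | hg

Nullable set: {R, Y}.
S -> hYg: Y nullable, giving hYg | hg.
Drop R -> ε.
R -> Rh: R nullable, giving Rh | h.
Y -> R: R nullable, giving R.
Unchanged (no nullable symbols): S -> gg; R -> d; Y -> d; Y -> hg.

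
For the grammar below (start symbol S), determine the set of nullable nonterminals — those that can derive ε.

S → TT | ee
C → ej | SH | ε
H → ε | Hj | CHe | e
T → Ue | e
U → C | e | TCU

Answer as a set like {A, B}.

Directly nullable (have an ε-rule): {C, H}.
U is nullable via U -> C (every symbol on the right is already known nullable).
Not nullable: S, T — each has a terminal in every rule's right-hand side or depends on a non-nullable symbol.

{C, H, U}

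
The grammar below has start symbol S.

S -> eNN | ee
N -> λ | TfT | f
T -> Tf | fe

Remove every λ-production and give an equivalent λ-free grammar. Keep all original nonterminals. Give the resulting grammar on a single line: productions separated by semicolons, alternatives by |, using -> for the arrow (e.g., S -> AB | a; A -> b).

Nullable set: {N}.
S -> eNN: N, N nullable, giving e | eN | eNN.
Drop N -> λ.
Unchanged (no nullable symbols): S -> ee; N -> TfT; N -> f; T -> Tf; T -> fe.

S -> e | eN | ee | eNN; N -> f | TfT; T -> Tf | fe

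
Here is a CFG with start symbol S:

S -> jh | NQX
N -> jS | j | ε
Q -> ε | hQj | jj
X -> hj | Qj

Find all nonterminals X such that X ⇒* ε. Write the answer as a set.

{N, Q}

Directly nullable (have an ε-rule): {N, Q}.
Not nullable: S, X — each has a terminal in every rule's right-hand side or depends on a non-nullable symbol.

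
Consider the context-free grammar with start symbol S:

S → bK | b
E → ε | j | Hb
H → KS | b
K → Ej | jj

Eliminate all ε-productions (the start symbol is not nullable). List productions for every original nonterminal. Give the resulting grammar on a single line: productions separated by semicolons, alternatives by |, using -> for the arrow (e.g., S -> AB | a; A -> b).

S -> b | bK; E -> j | Hb; H -> b | KS; K -> j | Ej | jj

Nullable set: {E}.
Drop E -> ε.
K -> Ej: E nullable, giving Ej | j.
Unchanged (no nullable symbols): S -> b; S -> bK; E -> Hb; E -> j; H -> KS; H -> b; K -> jj.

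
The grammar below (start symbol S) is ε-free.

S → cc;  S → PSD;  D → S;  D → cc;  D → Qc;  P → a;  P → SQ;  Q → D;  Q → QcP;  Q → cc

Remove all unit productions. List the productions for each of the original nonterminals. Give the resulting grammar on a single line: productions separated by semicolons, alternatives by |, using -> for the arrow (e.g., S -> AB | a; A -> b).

S -> cc | PSD; D -> Qc | cc | PSD; P -> a | SQ; Q -> Qc | cc | PSD | QcP

Unit productions: D->S, Q->D.
Unit pairs (A ⇒* B via units): (D,S), (Q,D), (Q,S).
S: inherits non-unit rules of {S} → PSD | cc.
D: inherits non-unit rules of {D, S} → PSD | Qc | cc.
P: inherits non-unit rules of {P} → SQ | a.
Q: inherits non-unit rules of {D, Q, S} → PSD | Qc | QcP | cc.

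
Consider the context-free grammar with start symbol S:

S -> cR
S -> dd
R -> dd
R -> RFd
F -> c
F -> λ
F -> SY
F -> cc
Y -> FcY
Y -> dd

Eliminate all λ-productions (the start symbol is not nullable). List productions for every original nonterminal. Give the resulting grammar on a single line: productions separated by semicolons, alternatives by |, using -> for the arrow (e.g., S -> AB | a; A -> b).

S -> cR | dd; F -> c | SY | cc; R -> Rd | dd | RFd; Y -> cY | dd | FcY

Nullable set: {F}.
Drop F -> λ.
R -> RFd: F nullable, giving RFd | Rd.
Y -> FcY: F nullable, giving FcY | cY.
Unchanged (no nullable symbols): S -> cR; S -> dd; F -> SY; F -> c; F -> cc; R -> dd; Y -> dd.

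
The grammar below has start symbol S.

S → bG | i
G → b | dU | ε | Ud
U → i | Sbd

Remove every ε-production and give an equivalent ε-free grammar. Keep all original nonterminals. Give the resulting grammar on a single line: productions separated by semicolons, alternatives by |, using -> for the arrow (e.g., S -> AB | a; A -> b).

Nullable set: {G}.
S -> bG: G nullable, giving b | bG.
Drop G -> ε.
Unchanged (no nullable symbols): S -> i; G -> Ud; G -> b; G -> dU; U -> Sbd; U -> i.

S -> b | i | bG; G -> b | Ud | dU; U -> i | Sbd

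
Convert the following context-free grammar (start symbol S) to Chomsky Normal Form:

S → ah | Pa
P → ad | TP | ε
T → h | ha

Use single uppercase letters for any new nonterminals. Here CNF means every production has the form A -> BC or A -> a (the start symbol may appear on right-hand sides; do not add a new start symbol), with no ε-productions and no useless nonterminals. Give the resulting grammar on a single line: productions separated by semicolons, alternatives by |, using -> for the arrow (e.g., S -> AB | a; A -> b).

Nullable: {P}; after ε-elimination: S -> a | Pa | ah; P -> T | TP | ad; T -> h | ha.
After unit-elimination: S -> a | Pa | ah; P -> h | TP | ad | ha; T -> h | ha.
TERM: introduce A -> a, B -> d, C -> h and substitute in every rule of length ≥2.

S -> a | AC | PA; A -> a; B -> d; C -> h; P -> h | AB | CA | TP; T -> h | CA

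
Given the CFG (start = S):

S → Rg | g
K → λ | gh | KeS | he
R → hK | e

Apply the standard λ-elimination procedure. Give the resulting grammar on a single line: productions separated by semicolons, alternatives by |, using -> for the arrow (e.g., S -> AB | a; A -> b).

S -> g | Rg; K -> eS | gh | he | KeS; R -> e | h | hK

Nullable set: {K}.
Drop K -> λ.
K -> KeS: K nullable, giving KeS | eS.
R -> hK: K nullable, giving h | hK.
Unchanged (no nullable symbols): S -> Rg; S -> g; K -> gh; K -> he; R -> e.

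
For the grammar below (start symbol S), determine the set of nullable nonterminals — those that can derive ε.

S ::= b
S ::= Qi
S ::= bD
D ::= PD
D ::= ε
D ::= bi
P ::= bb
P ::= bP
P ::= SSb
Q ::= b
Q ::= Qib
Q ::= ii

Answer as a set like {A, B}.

Directly nullable (have an ε-rule): {D}.
Not nullable: P, Q, S — each has a terminal in every rule's right-hand side or depends on a non-nullable symbol.

{D}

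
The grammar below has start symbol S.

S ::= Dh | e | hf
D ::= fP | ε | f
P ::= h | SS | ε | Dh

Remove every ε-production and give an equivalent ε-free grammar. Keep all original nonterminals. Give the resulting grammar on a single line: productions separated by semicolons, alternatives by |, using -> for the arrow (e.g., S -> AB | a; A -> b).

S -> e | h | Dh | hf; D -> f | fP; P -> h | Dh | SS

Nullable set: {D, P}.
S -> Dh: D nullable, giving Dh | h.
Drop D -> ε.
D -> fP: P nullable, giving f | fP.
Drop P -> ε.
P -> Dh: D nullable, giving Dh | h.
Unchanged (no nullable symbols): S -> e; S -> hf; D -> f; P -> SS; P -> h.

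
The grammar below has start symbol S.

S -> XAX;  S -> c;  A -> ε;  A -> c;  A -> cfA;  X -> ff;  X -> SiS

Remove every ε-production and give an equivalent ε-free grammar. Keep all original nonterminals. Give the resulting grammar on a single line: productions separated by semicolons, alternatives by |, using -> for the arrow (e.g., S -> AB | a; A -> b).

S -> c | XX | XAX; A -> c | cf | cfA; X -> ff | SiS

Nullable set: {A}.
S -> XAX: A nullable, giving XAX | XX.
Drop A -> ε.
A -> cfA: A nullable, giving cf | cfA.
Unchanged (no nullable symbols): S -> c; A -> c; X -> SiS; X -> ff.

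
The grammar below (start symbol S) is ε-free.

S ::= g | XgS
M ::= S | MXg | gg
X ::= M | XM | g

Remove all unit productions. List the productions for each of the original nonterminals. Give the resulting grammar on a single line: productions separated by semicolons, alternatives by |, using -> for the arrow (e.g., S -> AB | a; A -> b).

S -> g | XgS; M -> g | gg | MXg | XgS; X -> g | XM | gg | MXg | XgS

Unit productions: M->S, X->M.
Unit pairs (A ⇒* B via units): (M,S), (X,M), (X,S).
S: inherits non-unit rules of {S} → XgS | g.
M: inherits non-unit rules of {M, S} → MXg | XgS | g | gg.
X: inherits non-unit rules of {M, S, X} → MXg | XM | XgS | g | gg.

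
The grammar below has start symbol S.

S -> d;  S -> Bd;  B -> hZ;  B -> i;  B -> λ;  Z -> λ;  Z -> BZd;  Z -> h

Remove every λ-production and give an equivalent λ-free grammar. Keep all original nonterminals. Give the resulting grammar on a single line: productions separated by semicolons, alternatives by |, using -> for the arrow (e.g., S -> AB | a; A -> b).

S -> d | Bd; B -> h | i | hZ; Z -> d | h | Bd | Zd | BZd

Nullable set: {B, Z}.
S -> Bd: B nullable, giving Bd | d.
Drop B -> λ.
B -> hZ: Z nullable, giving h | hZ.
Drop Z -> λ.
Z -> BZd: B, Z nullable, giving BZd | Bd | Zd | d.
Unchanged (no nullable symbols): S -> d; B -> i; Z -> h.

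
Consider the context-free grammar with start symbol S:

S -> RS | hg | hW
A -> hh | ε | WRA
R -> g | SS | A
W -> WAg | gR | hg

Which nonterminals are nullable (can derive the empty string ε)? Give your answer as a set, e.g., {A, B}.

{A, R}

Directly nullable (have an ε-rule): {A}.
R is nullable via R -> A (every symbol on the right is already known nullable).
Not nullable: S, W — each has a terminal in every rule's right-hand side or depends on a non-nullable symbol.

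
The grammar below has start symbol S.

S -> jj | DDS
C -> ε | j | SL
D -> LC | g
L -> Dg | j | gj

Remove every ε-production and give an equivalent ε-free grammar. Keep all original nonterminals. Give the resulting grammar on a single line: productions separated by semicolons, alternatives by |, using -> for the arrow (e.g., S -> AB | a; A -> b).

Nullable set: {C}.
Drop C -> ε.
D -> LC: C nullable, giving L | LC.
Unchanged (no nullable symbols): S -> DDS; S -> jj; C -> SL; C -> j; D -> g; L -> Dg; L -> gj; L -> j.

S -> jj | DDS; C -> j | SL; D -> L | g | LC; L -> j | Dg | gj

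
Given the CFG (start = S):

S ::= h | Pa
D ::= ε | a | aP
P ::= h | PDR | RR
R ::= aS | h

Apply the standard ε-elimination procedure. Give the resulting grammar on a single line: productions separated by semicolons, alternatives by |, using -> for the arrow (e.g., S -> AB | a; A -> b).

Nullable set: {D}.
Drop D -> ε.
P -> PDR: D nullable, giving PDR | PR.
Unchanged (no nullable symbols): S -> Pa; S -> h; D -> a; D -> aP; P -> RR; P -> h; R -> aS; R -> h.

S -> h | Pa; D -> a | aP; P -> h | PR | RR | PDR; R -> h | aS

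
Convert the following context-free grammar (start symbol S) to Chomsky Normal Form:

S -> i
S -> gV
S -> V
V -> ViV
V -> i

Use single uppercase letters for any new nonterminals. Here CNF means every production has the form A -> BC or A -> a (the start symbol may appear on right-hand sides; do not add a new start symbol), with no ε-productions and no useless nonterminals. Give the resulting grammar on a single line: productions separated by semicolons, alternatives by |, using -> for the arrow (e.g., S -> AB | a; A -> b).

S -> i | BV | VC; A -> i; B -> g; C -> AV; D -> AV; V -> i | VD

No ε-productions.
After unit-elimination: S -> i | gV | ViV; V -> i | ViV.
TERM: introduce B -> g, A -> i and substitute in every rule of length ≥2.
BIN: S -> VAV becomes S -> VC, C -> AV; V -> VAV becomes V -> VD, D -> AV.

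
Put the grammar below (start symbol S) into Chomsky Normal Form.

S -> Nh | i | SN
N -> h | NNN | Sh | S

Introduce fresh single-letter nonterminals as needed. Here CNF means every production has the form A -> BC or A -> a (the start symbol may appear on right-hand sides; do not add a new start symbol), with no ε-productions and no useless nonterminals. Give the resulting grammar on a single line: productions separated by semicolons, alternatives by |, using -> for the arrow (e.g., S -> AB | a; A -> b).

S -> i | NA | SN; A -> h; B -> NN; N -> h | i | NA | NB | SA | SN

No ε-productions.
After unit-elimination: S -> i | Nh | SN; N -> h | i | Nh | SN | Sh | NNN.
TERM: introduce A -> h and substitute in every rule of length ≥2.
BIN: N -> NNN becomes N -> NB, B -> NN.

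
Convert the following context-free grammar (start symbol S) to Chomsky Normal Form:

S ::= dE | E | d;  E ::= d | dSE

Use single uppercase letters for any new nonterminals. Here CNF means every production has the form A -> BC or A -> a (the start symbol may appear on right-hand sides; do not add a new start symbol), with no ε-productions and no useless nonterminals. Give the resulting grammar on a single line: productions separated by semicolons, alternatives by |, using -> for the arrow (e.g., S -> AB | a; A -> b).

S -> d | AC | AE; A -> d; B -> SE; C -> SE; E -> d | AB

No ε-productions.
After unit-elimination: S -> d | dE | dSE; E -> d | dSE.
TERM: introduce A -> d and substitute in every rule of length ≥2.
BIN: E -> ASE becomes E -> AB, B -> SE; S -> ASE becomes S -> AC, C -> SE.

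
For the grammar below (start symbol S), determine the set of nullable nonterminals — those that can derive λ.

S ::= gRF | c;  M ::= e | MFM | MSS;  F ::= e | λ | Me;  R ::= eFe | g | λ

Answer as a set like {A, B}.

{F, R}

Directly nullable (have an ε-rule): {F, R}.
Not nullable: M, S — each has a terminal in every rule's right-hand side or depends on a non-nullable symbol.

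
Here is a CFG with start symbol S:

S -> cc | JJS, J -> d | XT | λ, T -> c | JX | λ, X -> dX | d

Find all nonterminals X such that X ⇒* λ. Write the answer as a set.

{J, T}

Directly nullable (have an ε-rule): {J, T}.
Not nullable: S, X — each has a terminal in every rule's right-hand side or depends on a non-nullable symbol.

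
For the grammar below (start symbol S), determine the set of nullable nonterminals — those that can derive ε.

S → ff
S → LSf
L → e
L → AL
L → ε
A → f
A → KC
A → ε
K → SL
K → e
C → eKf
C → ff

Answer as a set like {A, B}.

Directly nullable (have an ε-rule): {A, L}.
Not nullable: C, K, S — each has a terminal in every rule's right-hand side or depends on a non-nullable symbol.

{A, L}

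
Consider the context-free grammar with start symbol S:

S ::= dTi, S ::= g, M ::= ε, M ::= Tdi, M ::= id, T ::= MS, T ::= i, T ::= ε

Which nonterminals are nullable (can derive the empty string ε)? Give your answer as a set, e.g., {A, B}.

Directly nullable (have an ε-rule): {M, T}.
Not nullable: S — each has a terminal in every rule's right-hand side or depends on a non-nullable symbol.

{M, T}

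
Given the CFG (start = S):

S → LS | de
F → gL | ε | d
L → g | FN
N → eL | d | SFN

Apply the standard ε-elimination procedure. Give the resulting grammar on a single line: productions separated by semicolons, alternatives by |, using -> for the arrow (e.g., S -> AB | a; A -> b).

Nullable set: {F}.
Drop F -> ε.
L -> FN: F nullable, giving FN | N.
N -> SFN: F nullable, giving SFN | SN.
Unchanged (no nullable symbols): S -> LS; S -> de; F -> d; F -> gL; L -> g; N -> d; N -> eL.

S -> LS | de; F -> d | gL; L -> N | g | FN; N -> d | SN | eL | SFN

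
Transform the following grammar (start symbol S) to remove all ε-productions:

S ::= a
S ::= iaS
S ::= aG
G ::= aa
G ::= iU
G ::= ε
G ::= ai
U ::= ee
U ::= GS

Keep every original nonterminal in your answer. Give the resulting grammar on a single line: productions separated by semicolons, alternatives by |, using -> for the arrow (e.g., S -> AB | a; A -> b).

S -> a | aG | iaS; G -> aa | ai | iU; U -> S | GS | ee

Nullable set: {G}.
S -> aG: G nullable, giving a | aG.
Drop G -> ε.
U -> GS: G nullable, giving GS | S.
Unchanged (no nullable symbols): S -> a; S -> iaS; G -> aa; G -> ai; G -> iU; U -> ee.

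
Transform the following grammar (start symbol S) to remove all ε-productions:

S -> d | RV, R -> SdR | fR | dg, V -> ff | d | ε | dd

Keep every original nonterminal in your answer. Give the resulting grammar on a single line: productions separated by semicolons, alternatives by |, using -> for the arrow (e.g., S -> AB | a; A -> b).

Nullable set: {V}.
S -> RV: V nullable, giving R | RV.
Drop V -> ε.
Unchanged (no nullable symbols): S -> d; R -> SdR; R -> dg; R -> fR; V -> d; V -> dd; V -> ff.

S -> R | d | RV; R -> dg | fR | SdR; V -> d | dd | ff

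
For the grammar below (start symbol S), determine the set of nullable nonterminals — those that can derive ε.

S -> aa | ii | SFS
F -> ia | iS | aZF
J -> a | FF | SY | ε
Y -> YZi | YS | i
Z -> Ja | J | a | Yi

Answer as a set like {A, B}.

Directly nullable (have an ε-rule): {J}.
Z is nullable via Z -> J (every symbol on the right is already known nullable).
Not nullable: F, S, Y — each has a terminal in every rule's right-hand side or depends on a non-nullable symbol.

{J, Z}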